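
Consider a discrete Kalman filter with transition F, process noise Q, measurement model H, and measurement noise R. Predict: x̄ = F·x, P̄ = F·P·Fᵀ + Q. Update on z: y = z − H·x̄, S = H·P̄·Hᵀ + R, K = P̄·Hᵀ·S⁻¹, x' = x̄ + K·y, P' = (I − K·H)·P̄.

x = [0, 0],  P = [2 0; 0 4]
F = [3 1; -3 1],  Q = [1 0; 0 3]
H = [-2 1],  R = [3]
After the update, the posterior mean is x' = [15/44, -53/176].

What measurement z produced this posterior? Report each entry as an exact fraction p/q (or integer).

x̄ = F·x = [0, 0]
P̄ = F·P·Fᵀ + Q = [23 -14; -14 25]
S = H·P̄·Hᵀ + R = [176]
K = P̄·Hᵀ·S⁻¹ = [-15/44; 53/176]
x' − x̄ = [15/44, -53/176] = K·y
y = (KᵀK)⁻¹·Kᵀ·(x' − x̄) = [-1]
z = y + H·x̄ = [-1] + [0] = [-1]

z = [-1]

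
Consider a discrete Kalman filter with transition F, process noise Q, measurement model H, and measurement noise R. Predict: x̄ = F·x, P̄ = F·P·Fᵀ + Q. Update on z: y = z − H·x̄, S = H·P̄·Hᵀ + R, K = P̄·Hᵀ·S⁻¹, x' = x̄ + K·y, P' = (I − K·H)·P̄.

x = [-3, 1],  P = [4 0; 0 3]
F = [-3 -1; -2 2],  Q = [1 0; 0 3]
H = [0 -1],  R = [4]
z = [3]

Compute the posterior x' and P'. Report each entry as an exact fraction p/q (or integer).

x' = [82/35, -61/35]
P' = [1076/35 72/35; 72/35 124/35]

x̄ = F·x = [8, 8]
P̄ = F·P·Fᵀ + Q = [40 18; 18 31]
y = z − H·x̄ = [11]
S = H·P̄·Hᵀ + R = [35]
K = P̄·Hᵀ·S⁻¹ = [-18/35; -31/35]
x' = x̄ + K·y = [82/35, -61/35]
P' = (I − K·H)·P̄ = [1076/35 72/35; 72/35 124/35]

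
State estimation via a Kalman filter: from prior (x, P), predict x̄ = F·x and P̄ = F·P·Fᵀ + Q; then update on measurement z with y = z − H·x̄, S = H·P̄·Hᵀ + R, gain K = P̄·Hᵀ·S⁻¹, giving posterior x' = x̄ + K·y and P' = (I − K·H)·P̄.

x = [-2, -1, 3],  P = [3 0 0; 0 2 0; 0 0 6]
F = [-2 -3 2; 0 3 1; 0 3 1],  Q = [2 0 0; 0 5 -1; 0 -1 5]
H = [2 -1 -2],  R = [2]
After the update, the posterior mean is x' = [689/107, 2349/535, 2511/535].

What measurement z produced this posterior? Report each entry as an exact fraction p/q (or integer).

z = [-1]

x̄ = F·x = [13, 0, 0]
P̄ = F·P·Fᵀ + Q = [56 -6 -6; -6 29 23; -6 23 29]
S = H·P̄·Hᵀ + R = [535]
K = P̄·Hᵀ·S⁻¹ = [26/107; -87/535; -93/535]
x' − x̄ = [-702/107, 2349/535, 2511/535] = K·y
y = (KᵀK)⁻¹·Kᵀ·(x' − x̄) = [-27]
z = y + H·x̄ = [-27] + [26] = [-1]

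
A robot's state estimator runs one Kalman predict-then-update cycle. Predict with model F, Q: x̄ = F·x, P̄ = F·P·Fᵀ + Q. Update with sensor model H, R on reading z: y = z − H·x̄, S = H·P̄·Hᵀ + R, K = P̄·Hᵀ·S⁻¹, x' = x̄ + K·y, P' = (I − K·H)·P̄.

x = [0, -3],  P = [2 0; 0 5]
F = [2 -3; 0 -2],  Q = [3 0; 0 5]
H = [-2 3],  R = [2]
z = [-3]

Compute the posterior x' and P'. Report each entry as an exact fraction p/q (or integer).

x̄ = F·x = [9, 6]
P̄ = F·P·Fᵀ + Q = [56 30; 30 25]
y = z − H·x̄ = [-3]
S = H·P̄·Hᵀ + R = [91]
K = P̄·Hᵀ·S⁻¹ = [-22/91; 15/91]
x' = x̄ + K·y = [885/91, 501/91]
P' = (I − K·H)·P̄ = [4612/91 3060/91; 3060/91 2050/91]

x' = [885/91, 501/91]
P' = [4612/91 3060/91; 3060/91 2050/91]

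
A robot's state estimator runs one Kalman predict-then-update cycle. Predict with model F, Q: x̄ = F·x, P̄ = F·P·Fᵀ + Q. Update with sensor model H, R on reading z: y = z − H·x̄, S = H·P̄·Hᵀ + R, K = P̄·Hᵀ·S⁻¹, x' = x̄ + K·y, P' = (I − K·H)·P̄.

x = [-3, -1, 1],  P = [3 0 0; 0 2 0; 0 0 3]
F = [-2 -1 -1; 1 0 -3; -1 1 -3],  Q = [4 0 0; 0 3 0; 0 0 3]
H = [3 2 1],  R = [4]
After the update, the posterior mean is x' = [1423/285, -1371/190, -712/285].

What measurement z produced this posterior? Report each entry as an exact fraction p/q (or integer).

x̄ = F·x = [6, -6, -1]
P̄ = F·P·Fᵀ + Q = [21 3 13; 3 33 24; 13 24 35]
S = H·P̄·Hᵀ + R = [570]
K = P̄·Hᵀ·S⁻¹ = [41/285; 33/190; 61/285]
x' − x̄ = [-287/285, -231/190, -427/285] = K·y
y = (KᵀK)⁻¹·Kᵀ·(x' − x̄) = [-7]
z = y + H·x̄ = [-7] + [5] = [-2]

z = [-2]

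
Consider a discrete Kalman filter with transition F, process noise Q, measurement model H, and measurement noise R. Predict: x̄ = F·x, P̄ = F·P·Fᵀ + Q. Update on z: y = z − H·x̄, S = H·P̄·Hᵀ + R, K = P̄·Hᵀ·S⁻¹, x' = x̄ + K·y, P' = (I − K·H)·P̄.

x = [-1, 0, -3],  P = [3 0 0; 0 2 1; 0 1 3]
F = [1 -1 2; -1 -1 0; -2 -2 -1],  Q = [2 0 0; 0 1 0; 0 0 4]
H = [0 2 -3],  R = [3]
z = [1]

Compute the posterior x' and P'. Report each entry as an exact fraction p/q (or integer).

x' = [-140/29, -20/29, -62/87]
P' = [627/58 15/58 1/58; 15/58 201/58 141/58; 1/58 141/58 353/174]

x̄ = F·x = [-7, 1, 5]
P̄ = F·P·Fᵀ + Q = [15 -3 -11; -3 6 11; -11 11 31]
y = z − H·x̄ = [14]
S = H·P̄·Hᵀ + R = [174]
K = P̄·Hᵀ·S⁻¹ = [9/58; -7/58; -71/174]
x' = x̄ + K·y = [-140/29, -20/29, -62/87]
P' = (I − K·H)·P̄ = [627/58 15/58 1/58; 15/58 201/58 141/58; 1/58 141/58 353/174]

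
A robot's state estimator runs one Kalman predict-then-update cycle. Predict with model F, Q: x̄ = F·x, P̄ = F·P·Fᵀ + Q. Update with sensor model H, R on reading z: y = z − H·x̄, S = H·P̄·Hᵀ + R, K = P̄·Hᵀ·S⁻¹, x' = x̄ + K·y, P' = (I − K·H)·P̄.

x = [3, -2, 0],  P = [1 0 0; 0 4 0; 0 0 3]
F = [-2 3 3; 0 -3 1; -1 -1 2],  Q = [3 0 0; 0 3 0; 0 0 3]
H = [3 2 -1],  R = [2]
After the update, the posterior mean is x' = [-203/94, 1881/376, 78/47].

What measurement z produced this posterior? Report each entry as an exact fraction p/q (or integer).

z = [2]

x̄ = F·x = [-12, 6, -1]
P̄ = F·P·Fᵀ + Q = [70 -27 8; -27 42 18; 8 18 20]
S = H·P̄·Hᵀ + R = [376]
K = P̄·Hᵀ·S⁻¹ = [37/94; -15/376; 5/47]
x' − x̄ = [925/94, -375/376, 125/47] = K·y
y = (KᵀK)⁻¹·Kᵀ·(x' − x̄) = [25]
z = y + H·x̄ = [25] + [-23] = [2]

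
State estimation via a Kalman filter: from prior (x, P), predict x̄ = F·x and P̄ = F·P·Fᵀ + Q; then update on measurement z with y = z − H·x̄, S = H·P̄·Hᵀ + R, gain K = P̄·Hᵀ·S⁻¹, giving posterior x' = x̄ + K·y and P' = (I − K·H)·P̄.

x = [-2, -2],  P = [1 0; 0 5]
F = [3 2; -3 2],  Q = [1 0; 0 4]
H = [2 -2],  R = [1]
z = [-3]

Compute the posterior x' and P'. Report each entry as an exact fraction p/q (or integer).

x' = [-284/55, -18/5]
P' = [3506/165 317/15; 317/15 319/15]

x̄ = F·x = [-10, 2]
P̄ = F·P·Fᵀ + Q = [30 11; 11 33]
y = z − H·x̄ = [21]
S = H·P̄·Hᵀ + R = [165]
K = P̄·Hᵀ·S⁻¹ = [38/165; -4/15]
x' = x̄ + K·y = [-284/55, -18/5]
P' = (I − K·H)·P̄ = [3506/165 317/15; 317/15 319/15]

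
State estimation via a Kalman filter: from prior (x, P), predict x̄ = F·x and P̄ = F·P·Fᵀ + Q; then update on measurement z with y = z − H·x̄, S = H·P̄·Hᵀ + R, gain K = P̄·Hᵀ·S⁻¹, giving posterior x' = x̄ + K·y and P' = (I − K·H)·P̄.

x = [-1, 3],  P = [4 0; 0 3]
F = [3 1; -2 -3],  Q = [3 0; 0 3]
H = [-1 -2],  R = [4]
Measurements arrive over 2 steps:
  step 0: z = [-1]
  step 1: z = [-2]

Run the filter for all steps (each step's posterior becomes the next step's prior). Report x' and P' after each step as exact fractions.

step 0: x' = [-180/49, 199/98], P' = [1770/49 -909/49; -909/49 1027/98]
step 1: x' = [-130/4299, 1270/1433], P' = [1036324/12897 -163636/4299; -163636/4299 27148/1433]

step 0: x̄ = F·x = [0, -7]
step 0: P̄ = F·P·Fᵀ + Q = [42 -33; -33 46]
step 0: y = z − H·x̄ = [-15]
step 0: S = H·P̄·Hᵀ + R = [98]
step 0: K = P̄·Hᵀ·S⁻¹ = [12/49; -59/98]
step 0: x' = x̄ + K·y = [-180/49, 199/98]
step 0: P' = (I − K·H)·P̄ = [1770/49 -909/49; -909/49 1027/98]
step 1: x̄ = F·x = [-881/98, 123/98]
step 1: P̄ = F·P·Fᵀ + Q = [22273/98 -4323/98; -4323/98 1881/98]
step 1: y = z − H·x̄ = [-831/98]
step 1: S = H·P̄·Hᵀ + R = [12897/98]
step 1: K = P̄·Hᵀ·S⁻¹ = [-13627/12897; 187/4299]
step 1: x' = x̄ + K·y = [-130/4299, 1270/1433]
step 1: P' = (I − K·H)·P̄ = [1036324/12897 -163636/4299; -163636/4299 27148/1433]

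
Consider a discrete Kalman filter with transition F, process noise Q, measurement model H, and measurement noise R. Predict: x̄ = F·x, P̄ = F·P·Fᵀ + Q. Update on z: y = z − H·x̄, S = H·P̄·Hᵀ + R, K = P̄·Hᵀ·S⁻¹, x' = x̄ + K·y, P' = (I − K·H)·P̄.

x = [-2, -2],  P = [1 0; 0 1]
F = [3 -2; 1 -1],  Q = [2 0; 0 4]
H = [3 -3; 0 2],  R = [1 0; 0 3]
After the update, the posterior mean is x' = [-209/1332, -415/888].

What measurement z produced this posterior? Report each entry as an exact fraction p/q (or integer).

x̄ = F·x = [-2, 0]
P̄ = F·P·Fᵀ + Q = [15 5; 5 6]
S = H·P̄·Hᵀ + R = [100 -6; -6 27]
K = P̄·Hᵀ·S⁻¹ = [145/444 295/666; -1/296 197/444]
x' − x̄ = [2455/1332, -415/888] = K·y
y = (KᵀK)⁻¹·Kᵀ·(x' − x̄) = [7, -1]
z = y + H·x̄ = [7, -1] + [-6, 0] = [1, -1]

z = [1, -1]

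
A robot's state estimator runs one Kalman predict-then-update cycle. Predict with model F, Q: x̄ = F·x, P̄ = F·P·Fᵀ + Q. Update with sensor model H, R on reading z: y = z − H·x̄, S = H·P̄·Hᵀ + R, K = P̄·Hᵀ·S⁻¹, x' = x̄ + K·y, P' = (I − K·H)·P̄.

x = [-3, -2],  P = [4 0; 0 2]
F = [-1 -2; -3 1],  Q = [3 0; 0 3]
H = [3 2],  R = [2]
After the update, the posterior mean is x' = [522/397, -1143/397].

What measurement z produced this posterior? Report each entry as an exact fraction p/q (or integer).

x̄ = F·x = [7, 7]
P̄ = F·P·Fᵀ + Q = [15 8; 8 41]
S = H·P̄·Hᵀ + R = [397]
K = P̄·Hᵀ·S⁻¹ = [61/397; 106/397]
x' − x̄ = [-2257/397, -3922/397] = K·y
y = (KᵀK)⁻¹·Kᵀ·(x' − x̄) = [-37]
z = y + H·x̄ = [-37] + [35] = [-2]

z = [-2]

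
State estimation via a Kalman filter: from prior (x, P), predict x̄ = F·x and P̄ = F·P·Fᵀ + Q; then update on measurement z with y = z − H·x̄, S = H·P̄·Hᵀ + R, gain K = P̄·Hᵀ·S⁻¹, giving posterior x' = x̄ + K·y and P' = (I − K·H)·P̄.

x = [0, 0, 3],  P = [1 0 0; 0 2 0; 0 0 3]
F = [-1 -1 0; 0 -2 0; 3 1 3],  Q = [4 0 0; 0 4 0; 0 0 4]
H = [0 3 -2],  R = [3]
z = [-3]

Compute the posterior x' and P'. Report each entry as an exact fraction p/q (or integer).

x̄ = F·x = [0, 0, 9]
P̄ = F·P·Fᵀ + Q = [7 4 -5; 4 12 -4; -5 -4 42]
y = z − H·x̄ = [15]
S = H·P̄·Hᵀ + R = [327]
K = P̄·Hᵀ·S⁻¹ = [22/327; 44/327; -32/109]
x' = x̄ + K·y = [110/109, 220/109, 501/109]
P' = (I − K·H)·P̄ = [1805/327 340/327 159/109; 340/327 1988/327 972/109; 159/109 972/109 1506/109]

x' = [110/109, 220/109, 501/109]
P' = [1805/327 340/327 159/109; 340/327 1988/327 972/109; 159/109 972/109 1506/109]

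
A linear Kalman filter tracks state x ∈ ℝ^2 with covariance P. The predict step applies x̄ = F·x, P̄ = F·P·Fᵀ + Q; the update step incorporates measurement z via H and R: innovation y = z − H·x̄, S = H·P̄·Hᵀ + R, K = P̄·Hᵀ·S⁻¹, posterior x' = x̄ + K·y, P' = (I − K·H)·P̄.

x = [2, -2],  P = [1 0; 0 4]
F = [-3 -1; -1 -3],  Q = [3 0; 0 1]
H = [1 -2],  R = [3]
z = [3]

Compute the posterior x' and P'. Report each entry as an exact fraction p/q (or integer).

x' = [-218/37, -157/37]
P' = [1580/111 811/111; 811/111 497/111]

x̄ = F·x = [-4, 4]
P̄ = F·P·Fᵀ + Q = [16 15; 15 38]
y = z − H·x̄ = [15]
S = H·P̄·Hᵀ + R = [111]
K = P̄·Hᵀ·S⁻¹ = [-14/111; -61/111]
x' = x̄ + K·y = [-218/37, -157/37]
P' = (I − K·H)·P̄ = [1580/111 811/111; 811/111 497/111]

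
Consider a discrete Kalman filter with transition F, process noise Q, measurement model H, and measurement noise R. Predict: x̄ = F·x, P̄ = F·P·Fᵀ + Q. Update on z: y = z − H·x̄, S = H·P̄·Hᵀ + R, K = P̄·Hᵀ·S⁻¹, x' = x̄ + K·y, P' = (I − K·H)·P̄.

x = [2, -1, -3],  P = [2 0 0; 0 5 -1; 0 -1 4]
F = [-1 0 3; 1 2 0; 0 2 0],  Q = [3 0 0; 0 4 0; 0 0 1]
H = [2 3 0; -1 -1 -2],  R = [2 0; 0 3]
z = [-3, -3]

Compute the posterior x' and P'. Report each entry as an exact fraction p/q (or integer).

x' = [-29627/3080, 3341/616, 1321/385]
P' = [30577/1540 -3965/308 -1632/385; -3965/308 2635/308 206/77; -1632/385 206/77 613/385]

x̄ = F·x = [-11, 0, -2]
P̄ = F·P·Fᵀ + Q = [41 -8 -6; -8 26 20; -6 20 21]
y = z − H·x̄ = [19, -18]
S = H·P̄·Hᵀ + R = [304 -216; -216 194]
K = P̄·Hᵀ·S⁻¹ = [1679/3080 192/385; -25/616 -53/154; -87/385 -208/385]
x' = x̄ + K·y = [-29627/3080, 3341/616, 1321/385]
P' = (I − K·H)·P̄ = [30577/1540 -3965/308 -1632/385; -3965/308 2635/308 206/77; -1632/385 206/77 613/385]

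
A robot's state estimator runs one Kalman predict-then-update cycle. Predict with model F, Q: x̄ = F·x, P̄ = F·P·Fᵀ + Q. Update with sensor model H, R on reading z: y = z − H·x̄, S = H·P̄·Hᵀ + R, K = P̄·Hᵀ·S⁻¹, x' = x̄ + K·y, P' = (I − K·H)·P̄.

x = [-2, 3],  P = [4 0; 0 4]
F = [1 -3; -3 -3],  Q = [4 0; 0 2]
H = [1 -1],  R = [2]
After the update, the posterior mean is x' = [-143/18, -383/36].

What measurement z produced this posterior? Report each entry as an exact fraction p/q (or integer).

x̄ = F·x = [-11, -3]
P̄ = F·P·Fᵀ + Q = [44 24; 24 74]
S = H·P̄·Hᵀ + R = [72]
K = P̄·Hᵀ·S⁻¹ = [5/18; -25/36]
x' − x̄ = [55/18, -275/36] = K·y
y = (KᵀK)⁻¹·Kᵀ·(x' − x̄) = [11]
z = y + H·x̄ = [11] + [-8] = [3]

z = [3]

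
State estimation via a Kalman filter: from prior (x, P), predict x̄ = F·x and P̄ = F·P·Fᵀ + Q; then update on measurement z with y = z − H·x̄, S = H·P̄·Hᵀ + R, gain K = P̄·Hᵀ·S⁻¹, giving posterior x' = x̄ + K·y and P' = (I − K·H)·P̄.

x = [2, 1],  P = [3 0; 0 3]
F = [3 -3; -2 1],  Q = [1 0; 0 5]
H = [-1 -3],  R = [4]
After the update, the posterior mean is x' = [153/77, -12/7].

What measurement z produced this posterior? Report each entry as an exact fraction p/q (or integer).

x̄ = F·x = [3, -3]
P̄ = F·P·Fᵀ + Q = [55 -27; -27 20]
S = H·P̄·Hᵀ + R = [77]
K = P̄·Hᵀ·S⁻¹ = [26/77; -3/7]
x' − x̄ = [-78/77, 9/7] = K·y
y = (KᵀK)⁻¹·Kᵀ·(x' − x̄) = [-3]
z = y + H·x̄ = [-3] + [6] = [3]

z = [3]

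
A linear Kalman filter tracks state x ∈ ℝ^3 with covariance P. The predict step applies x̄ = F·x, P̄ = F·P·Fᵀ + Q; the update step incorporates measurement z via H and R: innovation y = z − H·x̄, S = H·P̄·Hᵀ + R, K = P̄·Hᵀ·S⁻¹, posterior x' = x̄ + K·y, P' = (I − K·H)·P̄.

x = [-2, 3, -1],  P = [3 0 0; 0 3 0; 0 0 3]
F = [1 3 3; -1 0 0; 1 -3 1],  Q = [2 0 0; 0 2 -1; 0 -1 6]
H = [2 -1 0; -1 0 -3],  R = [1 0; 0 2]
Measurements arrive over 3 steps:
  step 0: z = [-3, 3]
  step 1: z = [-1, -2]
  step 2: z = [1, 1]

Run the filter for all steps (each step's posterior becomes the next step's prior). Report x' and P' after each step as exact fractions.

step 0: x̄ = F·x = [4, 2, -12]
step 0: P̄ = F·P·Fᵀ + Q = [59 -3 -15; -3 5 -4; -15 -4 39]
step 0: y = z − H·x̄ = [-9, -29]
step 0: S = H·P̄·Hᵀ + R = [254 -43; -43 322]
step 0: K = P̄·Hᵀ·S⁻¹ = [38360/79939 1647/79939; -2897/79939 3337/79939; -12758/79939 -27026/79939]
step 0: x' = x̄ + K·y = [-73247/79939, 89178/79939, -60692/79939]
step 0: P' = (I − K·H)·P̄ = [97899/79939 157438/79939 -33731/79939; 157438/79939 317773/79939 -54704/79939; -33731/79939 -54704/79939 29261/79939]
step 1: x̄ = F·x = [12211/79939, 73247/79939, -401473/79939]
step 1: P̄ = F·P·Fᵀ + Q = [3138653/79939 -469020/79939 -2480975/79939; -469020/79939 257777/79939 328207/79939; -2480975/79939 328207/79939 2782885/79939]
step 1: y = z − H·x̄ = [-31114/79939, -1352086/79939]
step 1: S = H·P̄·Hᵀ + R = [14768408/79939 9124145/79939; 9124145/79939 13458646/79939]
step 1: K = P̄·Hᵀ·S⁻¹ = [644536604/1445011237 25179054/1445011237; -142479383/1445011237 41233963/1445011237; -220928298/1445011237 -480217825/1445011237]
step 1: x' = x̄ + K·y = [-456014287/1445011237, 682069797/1445011237, 951184839/1445011237]
step 1: P' = (I − K·H)·P̄ = [985217571/1445011237 1325898538/1445011237 -345191893/1445011237; 1325898538/1445011237 2794276459/1445011237 -469455488/1445011237; -345191893/1445011237 -469455488/1445011237 435209181/1445011237]
step 2: x̄ = F·x = [233881559/76053223, 456014287/1445011237, -1551038839/1445011237]
step 2: P̄ = F·P·Fᵀ + Q = [1598665889/76053223 -206701974/76053223 -1127456719/76053223; -206701974/76053223 3875240045/1445011237 1892658699/1445011237; -1127456719/76053223 1892658699/1445011237 29409940219/1445011237]
step 2: y = z − H·x̄ = [-6986473718/1445011237, 1235644341/1445011237]
step 2: S = H·P̄·Hᵀ + R = [142528208870/1445011237 69531400775/1445011237; 69531400775/1445011237 169424070370/1445011237]
step 2: K = P̄·Hᵀ·S⁻¹ = [1190486818996/2673071752115 46128063264/2673071752115; -258213300049/2673071752115 78349846373/2673071752115; -406099793102/2673071752115 -887396177277/2673071752115]
step 2: x' = x̄ + K·y = [2503893741803/2673071752115, 431798979548/534614350423, -1664581270138/2673071752115]
step 2: P' = (I − K·H)·P̄ = [1822572232917/2673071752115 2454657646838/2673071752115 -127655223963/534614350423; 2454657646838/2673071752115 1033505718745/534614350423 -870452446528/2673071752115; -127655223963/534614350423 -870452446528/2673071752115 804356158123/2673071752115]

step 0: x' = [-73247/79939, 89178/79939, -60692/79939], P' = [97899/79939 157438/79939 -33731/79939; 157438/79939 317773/79939 -54704/79939; -33731/79939 -54704/79939 29261/79939]
step 1: x' = [-456014287/1445011237, 682069797/1445011237, 951184839/1445011237], P' = [985217571/1445011237 1325898538/1445011237 -345191893/1445011237; 1325898538/1445011237 2794276459/1445011237 -469455488/1445011237; -345191893/1445011237 -469455488/1445011237 435209181/1445011237]
step 2: x' = [2503893741803/2673071752115, 431798979548/534614350423, -1664581270138/2673071752115], P' = [1822572232917/2673071752115 2454657646838/2673071752115 -127655223963/534614350423; 2454657646838/2673071752115 1033505718745/534614350423 -870452446528/2673071752115; -127655223963/534614350423 -870452446528/2673071752115 804356158123/2673071752115]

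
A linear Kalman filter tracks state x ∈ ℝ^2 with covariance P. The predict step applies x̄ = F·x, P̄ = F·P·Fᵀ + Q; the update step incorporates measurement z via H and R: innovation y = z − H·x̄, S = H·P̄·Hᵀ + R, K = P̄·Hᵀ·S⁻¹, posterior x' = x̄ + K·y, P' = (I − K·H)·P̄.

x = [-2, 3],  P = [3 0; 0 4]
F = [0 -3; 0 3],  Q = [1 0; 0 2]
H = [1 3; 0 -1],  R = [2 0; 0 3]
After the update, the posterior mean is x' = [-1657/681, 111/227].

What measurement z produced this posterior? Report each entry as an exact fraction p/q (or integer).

x̄ = F·x = [-9, 9]
P̄ = F·P·Fᵀ + Q = [37 -36; -36 38]
S = H·P̄·Hᵀ + R = [165 -78; -78 41]
K = P̄·Hᵀ·S⁻¹ = [-103/681 134/227; 78/227 -62/227]
x' − x̄ = [4472/681, -1932/227] = K·y
y = (KᵀK)⁻¹·Kᵀ·(x' − x̄) = [-20, 6]
z = y + H·x̄ = [-20, 6] + [18, -9] = [-2, -3]

z = [-2, -3]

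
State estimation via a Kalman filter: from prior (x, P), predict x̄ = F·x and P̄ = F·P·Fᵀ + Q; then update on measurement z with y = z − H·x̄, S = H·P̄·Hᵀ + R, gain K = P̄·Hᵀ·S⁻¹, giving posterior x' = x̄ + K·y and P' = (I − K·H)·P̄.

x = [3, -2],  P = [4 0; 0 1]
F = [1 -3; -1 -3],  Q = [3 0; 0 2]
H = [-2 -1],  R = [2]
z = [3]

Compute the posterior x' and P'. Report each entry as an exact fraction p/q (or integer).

x' = [21/101, -297/101]
P' = [247/101 -420/101; -420/101 890/101]

x̄ = F·x = [9, 3]
P̄ = F·P·Fᵀ + Q = [16 5; 5 15]
y = z − H·x̄ = [24]
S = H·P̄·Hᵀ + R = [101]
K = P̄·Hᵀ·S⁻¹ = [-37/101; -25/101]
x' = x̄ + K·y = [21/101, -297/101]
P' = (I − K·H)·P̄ = [247/101 -420/101; -420/101 890/101]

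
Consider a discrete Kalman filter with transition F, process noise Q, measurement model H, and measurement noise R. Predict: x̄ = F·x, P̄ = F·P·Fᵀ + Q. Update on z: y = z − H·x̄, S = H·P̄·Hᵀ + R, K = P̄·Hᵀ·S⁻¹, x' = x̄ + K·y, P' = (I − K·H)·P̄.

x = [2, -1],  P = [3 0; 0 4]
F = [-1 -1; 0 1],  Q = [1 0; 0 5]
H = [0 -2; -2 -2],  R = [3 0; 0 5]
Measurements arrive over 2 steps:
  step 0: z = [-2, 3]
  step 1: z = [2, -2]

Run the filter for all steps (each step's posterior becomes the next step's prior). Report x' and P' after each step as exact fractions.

step 0: x̄ = F·x = [-1, -1]
step 0: P̄ = F·P·Fᵀ + Q = [8 -4; -4 9]
step 0: y = z − H·x̄ = [-4, -1]
step 0: S = H·P̄·Hᵀ + R = [39 20; 20 41]
step 0: K = P̄·Hᵀ·S⁻¹ = [488/1199 -472/1199; -538/1199 -30/1199]
step 0: x' = x̄ + K·y = [-2679/1199, 983/1199]
step 0: P' = (I − K·H)·P̄ = [1912/1199 -732/1199; -732/1199 807/1199]
step 1: x̄ = F·x = [1696/1199, 983/1199]
step 1: P̄ = F·P·Fᵀ + Q = [2454/1199 -75/1199; -75/1199 6802/1199]
step 1: y = z − H·x̄ = [4364/1199, 2960/1199]
step 1: S = H·P̄·Hᵀ + R = [30805/1199 26908/1199; 26908/1199 42419/1199]
step 1: K = P̄·Hᵀ·S⁻¹ = [112086/485969 -125610/485969; -179356/485969 -40362/485969]
step 1: x' = x̄ + K·y = [785272/485969, -354023/485969]
step 1: P' = (I − K·H)·P̄ = [482154/485969 -168129/485969; -168129/485969 269034/485969]

step 0: x' = [-2679/1199, 983/1199], P' = [1912/1199 -732/1199; -732/1199 807/1199]
step 1: x' = [785272/485969, -354023/485969], P' = [482154/485969 -168129/485969; -168129/485969 269034/485969]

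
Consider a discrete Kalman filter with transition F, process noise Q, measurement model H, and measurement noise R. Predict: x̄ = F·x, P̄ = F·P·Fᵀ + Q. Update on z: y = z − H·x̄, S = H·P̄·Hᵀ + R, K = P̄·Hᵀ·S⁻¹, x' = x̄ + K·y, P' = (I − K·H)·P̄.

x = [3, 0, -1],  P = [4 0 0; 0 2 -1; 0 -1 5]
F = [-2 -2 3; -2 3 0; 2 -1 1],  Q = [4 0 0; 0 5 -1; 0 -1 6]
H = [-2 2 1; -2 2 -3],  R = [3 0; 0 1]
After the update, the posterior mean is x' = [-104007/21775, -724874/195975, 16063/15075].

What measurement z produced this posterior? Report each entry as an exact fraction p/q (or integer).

x̄ = F·x = [-9, -6, 5]
P̄ = F·P·Fᵀ + Q = [85 -5 8; -5 39 -26; 8 -26 31]
S = H·P̄·Hᵀ + R = [434 579; 579 1224]
K = P̄·Hᵀ·S⁻¹ = [-10268/21775 1228/21775; -6742/65325 36146/195975; 1229/5025 -3727/15075]
x' − x̄ = [91968/21775, 450976/195975, -59312/15075] = K·y
y = (KᵀK)⁻¹·Kᵀ·(x' − x̄) = [-8, 8]
z = y + H·x̄ = [-8, 8] + [11, -9] = [3, -1]

z = [3, -1]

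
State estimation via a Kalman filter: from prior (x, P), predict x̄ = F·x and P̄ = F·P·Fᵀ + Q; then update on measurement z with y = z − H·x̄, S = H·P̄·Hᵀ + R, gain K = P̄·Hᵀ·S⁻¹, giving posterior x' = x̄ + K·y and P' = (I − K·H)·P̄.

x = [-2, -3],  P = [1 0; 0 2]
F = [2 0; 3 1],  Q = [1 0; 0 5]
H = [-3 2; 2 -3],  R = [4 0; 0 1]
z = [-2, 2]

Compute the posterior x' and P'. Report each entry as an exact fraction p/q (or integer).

x' = [-664/1509, -539/503]
P' = [1780/1509 448/503; 448/503 388/503]

x̄ = F·x = [-4, -9]
P̄ = F·P·Fᵀ + Q = [5 6; 6 16]
y = z − H·x̄ = [4, -17]
S = H·P̄·Hᵀ + R = [41 -48; -48 93]
K = P̄·Hᵀ·S⁻¹ = [-221/503 -472/1509; -142/503 -268/503]
x' = x̄ + K·y = [-664/1509, -539/503]
P' = (I − K·H)·P̄ = [1780/1509 448/503; 448/503 388/503]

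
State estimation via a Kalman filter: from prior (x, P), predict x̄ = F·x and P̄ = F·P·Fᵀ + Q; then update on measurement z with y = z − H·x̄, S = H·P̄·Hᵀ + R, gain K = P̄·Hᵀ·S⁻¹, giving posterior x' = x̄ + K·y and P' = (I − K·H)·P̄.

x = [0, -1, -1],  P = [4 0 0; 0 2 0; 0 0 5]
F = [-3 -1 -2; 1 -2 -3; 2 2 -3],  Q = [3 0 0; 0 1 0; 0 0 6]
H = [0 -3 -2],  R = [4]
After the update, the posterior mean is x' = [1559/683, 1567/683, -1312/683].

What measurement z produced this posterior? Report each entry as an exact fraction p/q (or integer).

x̄ = F·x = [3, 5, 1]
P̄ = F·P·Fᵀ + Q = [61 22 2; 22 58 45; 2 45 75]
S = H·P̄·Hᵀ + R = [1366]
K = P̄·Hᵀ·S⁻¹ = [-35/683; -132/683; -285/1366]
x' − x̄ = [-490/683, -1848/683, -1995/683] = K·y
y = (KᵀK)⁻¹·Kᵀ·(x' − x̄) = [14]
z = y + H·x̄ = [14] + [-17] = [-3]

z = [-3]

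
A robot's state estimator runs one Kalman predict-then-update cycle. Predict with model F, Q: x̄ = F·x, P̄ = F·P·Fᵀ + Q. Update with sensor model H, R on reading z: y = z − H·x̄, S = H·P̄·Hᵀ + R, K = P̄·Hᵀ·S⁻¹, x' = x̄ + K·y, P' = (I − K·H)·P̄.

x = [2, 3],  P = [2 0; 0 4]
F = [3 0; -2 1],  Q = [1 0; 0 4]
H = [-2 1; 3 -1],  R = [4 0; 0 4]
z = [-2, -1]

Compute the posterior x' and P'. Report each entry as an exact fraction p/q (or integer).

x' = [368/443, 757/443]
P' = [396/443 752/443; 752/443 2144/443]

x̄ = F·x = [6, -1]
P̄ = F·P·Fᵀ + Q = [19 -12; -12 16]
y = z − H·x̄ = [11, -20]
S = H·P̄·Hᵀ + R = [144 -190; -190 263]
K = P̄·Hᵀ·S⁻¹ = [-10/443 109/443; 160/443 28/443]
x' = x̄ + K·y = [368/443, 757/443]
P' = (I − K·H)·P̄ = [396/443 752/443; 752/443 2144/443]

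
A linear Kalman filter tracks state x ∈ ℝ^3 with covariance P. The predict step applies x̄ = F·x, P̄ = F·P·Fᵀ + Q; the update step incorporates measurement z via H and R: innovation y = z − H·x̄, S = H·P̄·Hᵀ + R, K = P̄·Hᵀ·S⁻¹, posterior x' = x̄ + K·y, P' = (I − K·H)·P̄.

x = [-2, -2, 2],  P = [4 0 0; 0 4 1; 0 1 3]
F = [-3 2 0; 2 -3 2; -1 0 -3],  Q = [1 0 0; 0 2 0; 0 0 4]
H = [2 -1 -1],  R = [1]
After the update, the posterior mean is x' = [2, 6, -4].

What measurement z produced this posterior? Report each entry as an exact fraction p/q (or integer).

z = [2]

x̄ = F·x = [2, 6, -4]
P̄ = F·P·Fᵀ + Q = [53 -44 6; -44 54 -17; 6 -17 35]
S = H·P̄·Hᵀ + R = [420]
K = P̄·Hᵀ·S⁻¹ = [12/35; -25/84; -1/70]
x' − x̄ = [0, 0, 0] = K·y
y = (KᵀK)⁻¹·Kᵀ·(x' − x̄) = [0]
z = y + H·x̄ = [0] + [2] = [2]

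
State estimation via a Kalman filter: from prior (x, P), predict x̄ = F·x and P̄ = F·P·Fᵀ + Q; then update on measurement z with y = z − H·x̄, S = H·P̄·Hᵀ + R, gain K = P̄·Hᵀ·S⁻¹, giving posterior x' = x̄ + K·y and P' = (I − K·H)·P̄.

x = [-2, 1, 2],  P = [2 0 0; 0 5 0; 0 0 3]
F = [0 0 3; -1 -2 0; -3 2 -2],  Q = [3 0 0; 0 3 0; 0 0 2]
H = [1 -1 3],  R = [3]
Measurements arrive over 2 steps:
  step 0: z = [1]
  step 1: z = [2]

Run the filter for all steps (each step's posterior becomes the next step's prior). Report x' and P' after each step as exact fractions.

step 0: x' = [1710/251, 1139/502, -288/251], P' = [7242/251 -804/251 -2694/251; -804/251 8061/502 1578/251; -2694/251 1578/251 1500/251]
step 1: x' = [310850/213191, -2563563/213191, -818931/213191], P' = [1401336/213191 295401/213191 -338718/213191; 295401/213191 17550024/213191 5747424/213191; -338718/213191 5747424/213191 2088346/213191]

step 0: x̄ = F·x = [6, 0, 4]
step 0: P̄ = F·P·Fᵀ + Q = [30 0 -18; 0 25 -14; -18 -14 52]
step 0: y = z − H·x̄ = [-17]
step 0: S = H·P̄·Hᵀ + R = [502]
step 0: K = P̄·Hᵀ·S⁻¹ = [-12/251; -67/502; 76/251]
step 0: x' = x̄ + K·y = [1710/251, 1139/502, -288/251]
step 0: P' = (I − K·H)·P̄ = [7242/251 -804/251 -2694/251; -804/251 8061/502 1578/251; -2694/251 1578/251 1500/251]
step 1: x̄ = F·x = [-864/251, -2849/251, -3415/251]
step 1: P̄ = F·P·Fᵀ + Q = [14253/251 -1386/251 24714/251; -1386/251 20901/251 3312/251; 24714/251 3312/251 52498/251]
step 1: y = z − H·x̄ = [8762/251]
step 1: S = H·P̄·Hᵀ + R = [639573/251]
step 1: K = P̄·Hᵀ·S⁻¹ = [29927/213191; -4117/213191; 59632/213191]
step 1: x' = x̄ + K·y = [310850/213191, -2563563/213191, -818931/213191]
step 1: P' = (I − K·H)·P̄ = [1401336/213191 295401/213191 -338718/213191; 295401/213191 17550024/213191 5747424/213191; -338718/213191 5747424/213191 2088346/213191]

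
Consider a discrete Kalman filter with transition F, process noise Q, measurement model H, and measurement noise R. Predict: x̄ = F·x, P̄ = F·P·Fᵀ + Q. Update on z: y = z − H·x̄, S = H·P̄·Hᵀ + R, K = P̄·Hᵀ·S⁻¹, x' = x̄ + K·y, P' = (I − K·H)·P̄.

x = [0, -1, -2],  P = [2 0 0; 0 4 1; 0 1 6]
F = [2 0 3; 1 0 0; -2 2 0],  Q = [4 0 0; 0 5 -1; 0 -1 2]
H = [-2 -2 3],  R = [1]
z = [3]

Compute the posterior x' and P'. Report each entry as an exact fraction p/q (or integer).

x̄ = F·x = [-6, 0, -2]
P̄ = F·P·Fᵀ + Q = [66 4 -2; 4 7 -5; -2 -5 26]
y = z − H·x̄ = [-3]
S = H·P̄·Hᵀ + R = [643]
K = P̄·Hᵀ·S⁻¹ = [-146/643; -37/643; 92/643]
x' = x̄ + K·y = [-3420/643, 111/643, -1562/643]
P' = (I − K·H)·P̄ = [21122/643 -2830/643 12146/643; -2830/643 3132/643 189/643; 12146/643 189/643 8254/643]

x' = [-3420/643, 111/643, -1562/643]
P' = [21122/643 -2830/643 12146/643; -2830/643 3132/643 189/643; 12146/643 189/643 8254/643]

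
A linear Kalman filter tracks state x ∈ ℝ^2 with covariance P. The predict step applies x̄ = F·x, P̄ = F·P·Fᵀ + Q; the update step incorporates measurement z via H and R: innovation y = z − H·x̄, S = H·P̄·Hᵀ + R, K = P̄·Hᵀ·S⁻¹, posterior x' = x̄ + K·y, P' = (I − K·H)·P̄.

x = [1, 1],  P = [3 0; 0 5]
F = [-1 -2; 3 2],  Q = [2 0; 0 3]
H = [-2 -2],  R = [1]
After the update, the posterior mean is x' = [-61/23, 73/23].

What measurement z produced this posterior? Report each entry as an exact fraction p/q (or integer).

x̄ = F·x = [-3, 5]
P̄ = F·P·Fᵀ + Q = [25 -29; -29 50]
S = H·P̄·Hᵀ + R = [69]
K = P̄·Hᵀ·S⁻¹ = [8/69; -14/23]
x' − x̄ = [8/23, -42/23] = K·y
y = (KᵀK)⁻¹·Kᵀ·(x' − x̄) = [3]
z = y + H·x̄ = [3] + [-4] = [-1]

z = [-1]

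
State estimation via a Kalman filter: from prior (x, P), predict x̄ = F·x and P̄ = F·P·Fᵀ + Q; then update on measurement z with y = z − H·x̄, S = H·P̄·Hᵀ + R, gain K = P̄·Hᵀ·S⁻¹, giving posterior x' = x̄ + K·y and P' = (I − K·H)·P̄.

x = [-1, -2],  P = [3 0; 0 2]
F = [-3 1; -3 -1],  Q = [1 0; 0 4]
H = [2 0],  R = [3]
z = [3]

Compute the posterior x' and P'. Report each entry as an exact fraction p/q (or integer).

x' = [61/41, 665/123]
P' = [30/41 25/41; 25/41 1559/123]

x̄ = F·x = [1, 5]
P̄ = F·P·Fᵀ + Q = [30 25; 25 33]
y = z − H·x̄ = [1]
S = H·P̄·Hᵀ + R = [123]
K = P̄·Hᵀ·S⁻¹ = [20/41; 50/123]
x' = x̄ + K·y = [61/41, 665/123]
P' = (I − K·H)·P̄ = [30/41 25/41; 25/41 1559/123]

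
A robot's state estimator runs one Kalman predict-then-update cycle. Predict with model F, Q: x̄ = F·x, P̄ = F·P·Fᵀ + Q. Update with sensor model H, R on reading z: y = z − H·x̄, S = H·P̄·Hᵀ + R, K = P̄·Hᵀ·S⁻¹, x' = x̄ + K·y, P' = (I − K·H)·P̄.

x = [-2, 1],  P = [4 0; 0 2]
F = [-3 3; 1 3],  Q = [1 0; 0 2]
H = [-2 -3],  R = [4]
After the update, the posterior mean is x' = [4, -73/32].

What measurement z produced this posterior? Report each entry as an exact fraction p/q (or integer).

x̄ = F·x = [9, 1]
P̄ = F·P·Fᵀ + Q = [55 6; 6 24]
S = H·P̄·Hᵀ + R = [512]
K = P̄·Hᵀ·S⁻¹ = [-1/4; -21/128]
x' − x̄ = [-5, -105/32] = K·y
y = (KᵀK)⁻¹·Kᵀ·(x' − x̄) = [20]
z = y + H·x̄ = [20] + [-21] = [-1]

z = [-1]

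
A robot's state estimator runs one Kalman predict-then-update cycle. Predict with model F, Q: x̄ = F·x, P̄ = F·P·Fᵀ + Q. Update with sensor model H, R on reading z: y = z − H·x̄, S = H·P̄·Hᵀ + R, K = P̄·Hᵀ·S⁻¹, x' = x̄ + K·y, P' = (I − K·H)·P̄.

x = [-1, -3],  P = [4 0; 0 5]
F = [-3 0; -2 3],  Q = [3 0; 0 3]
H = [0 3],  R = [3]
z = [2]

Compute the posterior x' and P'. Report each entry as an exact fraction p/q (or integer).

x' = [1131/193, 121/193]
P' = [5799/193 24/193; 24/193 64/193]

x̄ = F·x = [3, -7]
P̄ = F·P·Fᵀ + Q = [39 24; 24 64]
y = z − H·x̄ = [23]
S = H·P̄·Hᵀ + R = [579]
K = P̄·Hᵀ·S⁻¹ = [24/193; 64/193]
x' = x̄ + K·y = [1131/193, 121/193]
P' = (I − K·H)·P̄ = [5799/193 24/193; 24/193 64/193]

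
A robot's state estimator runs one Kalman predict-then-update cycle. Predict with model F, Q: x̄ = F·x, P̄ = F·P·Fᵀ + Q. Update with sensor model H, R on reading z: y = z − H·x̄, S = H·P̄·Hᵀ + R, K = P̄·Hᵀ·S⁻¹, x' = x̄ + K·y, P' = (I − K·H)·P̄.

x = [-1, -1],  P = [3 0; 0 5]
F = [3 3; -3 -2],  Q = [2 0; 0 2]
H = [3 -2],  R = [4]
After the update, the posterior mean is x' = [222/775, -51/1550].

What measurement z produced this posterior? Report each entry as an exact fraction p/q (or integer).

x̄ = F·x = [-6, 5]
P̄ = F·P·Fᵀ + Q = [74 -57; -57 49]
S = H·P̄·Hᵀ + R = [1550]
K = P̄·Hᵀ·S⁻¹ = [168/775; -269/1550]
x' − x̄ = [4872/775, -7801/1550] = K·y
y = (KᵀK)⁻¹·Kᵀ·(x' − x̄) = [29]
z = y + H·x̄ = [29] + [-28] = [1]

z = [1]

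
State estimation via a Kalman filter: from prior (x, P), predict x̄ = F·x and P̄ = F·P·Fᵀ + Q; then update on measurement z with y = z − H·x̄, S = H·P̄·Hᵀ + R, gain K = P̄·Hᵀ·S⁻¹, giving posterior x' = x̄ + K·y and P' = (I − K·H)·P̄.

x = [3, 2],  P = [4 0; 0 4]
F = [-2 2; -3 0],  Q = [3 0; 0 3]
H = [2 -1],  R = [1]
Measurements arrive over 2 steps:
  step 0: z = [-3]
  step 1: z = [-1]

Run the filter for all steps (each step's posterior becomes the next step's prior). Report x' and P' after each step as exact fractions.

step 0: x̄ = F·x = [-2, -9]
step 0: P̄ = F·P·Fᵀ + Q = [35 24; 24 39]
step 0: y = z − H·x̄ = [-8]
step 0: S = H·P̄·Hᵀ + R = [84]
step 0: K = P̄·Hᵀ·S⁻¹ = [23/42; 3/28]
step 0: x' = x̄ + K·y = [-134/21, -69/7]
step 0: P' = (I − K·H)·P̄ = [206/21 267/14; 267/14 1065/28]
step 1: x̄ = F·x = [-146/21, 134/7]
step 1: P̄ = F·P·Fᵀ + Q = [878/21 -389/7; -389/7 639/7]
step 1: y = z − H·x̄ = [673/21]
step 1: S = H·P̄·Hᵀ + R = [10118/21]
step 1: K = P̄·Hᵀ·S⁻¹ = [2923/10118; -4251/10118]
step 1: x' = x̄ + K·y = [23331/10118, 57453/10118]
step 1: P' = (I − K·H)·P̄ = [16175/10118 29427/10118; 29427/10118 63105/10118]

step 0: x' = [-134/21, -69/7], P' = [206/21 267/14; 267/14 1065/28]
step 1: x' = [23331/10118, 57453/10118], P' = [16175/10118 29427/10118; 29427/10118 63105/10118]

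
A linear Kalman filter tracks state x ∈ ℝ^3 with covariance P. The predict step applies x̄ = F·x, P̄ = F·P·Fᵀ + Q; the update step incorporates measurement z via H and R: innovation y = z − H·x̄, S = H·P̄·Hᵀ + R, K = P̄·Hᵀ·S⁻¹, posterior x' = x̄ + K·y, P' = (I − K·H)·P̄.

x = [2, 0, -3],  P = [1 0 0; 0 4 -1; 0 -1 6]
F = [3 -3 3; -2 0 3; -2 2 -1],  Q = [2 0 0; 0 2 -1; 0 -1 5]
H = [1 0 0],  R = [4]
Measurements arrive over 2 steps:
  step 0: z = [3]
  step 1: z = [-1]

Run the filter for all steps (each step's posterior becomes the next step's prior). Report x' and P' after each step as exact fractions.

step 0: x̄ = F·x = [-3, -13, -1]
step 0: P̄ = F·P·Fᵀ + Q = [119 57 -57; 57 60 -21; -57 -21 35]
step 0: y = z − H·x̄ = [6]
step 0: S = H·P̄·Hᵀ + R = [123]
step 0: K = P̄·Hᵀ·S⁻¹ = [119/123; 19/41; -19/41]
step 0: x' = x̄ + K·y = [115/41, -419/41, -155/41]
step 0: P' = (I − K·H)·P̄ = [476/123 76/41 -76/41; 76/41 1377/41 222/41; -76/41 222/41 352/41]
step 1: x̄ = F·x = [1137/41, -695/41, -913/41]
step 1: P̄ = F·P·Fᵀ + Q = [10339/41 446/41 -6676/41; 446/41 14390/123 2609/123; -6676/41 2609/123 14699/123]
step 1: y = z − H·x̄ = [-1178/41]
step 1: S = H·P̄·Hᵀ + R = [10503/41]
step 1: K = P̄·Hᵀ·S⁻¹ = [10339/10503; 446/10503; -6676/10503]
step 1: x' = x̄ + K·y = [-5791/10503, -190853/10503, -42071/10503]
step 1: P' = (I − K·H)·P̄ = [41356/10503 1784/10503 -26704/10503; 1784/10503 1223914/10503 295405/10503; -26704/10503 295405/10503 168103/10503]

step 0: x' = [115/41, -419/41, -155/41], P' = [476/123 76/41 -76/41; 76/41 1377/41 222/41; -76/41 222/41 352/41]
step 1: x' = [-5791/10503, -190853/10503, -42071/10503], P' = [41356/10503 1784/10503 -26704/10503; 1784/10503 1223914/10503 295405/10503; -26704/10503 295405/10503 168103/10503]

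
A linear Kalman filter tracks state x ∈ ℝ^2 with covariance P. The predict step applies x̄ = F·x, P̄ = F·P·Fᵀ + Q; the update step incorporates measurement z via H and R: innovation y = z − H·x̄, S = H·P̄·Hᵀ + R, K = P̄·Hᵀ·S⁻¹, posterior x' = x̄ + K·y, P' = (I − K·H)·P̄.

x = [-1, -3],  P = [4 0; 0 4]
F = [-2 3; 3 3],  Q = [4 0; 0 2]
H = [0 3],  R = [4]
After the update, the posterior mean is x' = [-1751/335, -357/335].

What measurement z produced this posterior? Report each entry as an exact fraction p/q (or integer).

x̄ = F·x = [-7, -12]
P̄ = F·P·Fᵀ + Q = [56 12; 12 74]
S = H·P̄·Hᵀ + R = [670]
K = P̄·Hᵀ·S⁻¹ = [18/335; 111/335]
x' − x̄ = [594/335, 3663/335] = K·y
y = (KᵀK)⁻¹·Kᵀ·(x' − x̄) = [33]
z = y + H·x̄ = [33] + [-36] = [-3]

z = [-3]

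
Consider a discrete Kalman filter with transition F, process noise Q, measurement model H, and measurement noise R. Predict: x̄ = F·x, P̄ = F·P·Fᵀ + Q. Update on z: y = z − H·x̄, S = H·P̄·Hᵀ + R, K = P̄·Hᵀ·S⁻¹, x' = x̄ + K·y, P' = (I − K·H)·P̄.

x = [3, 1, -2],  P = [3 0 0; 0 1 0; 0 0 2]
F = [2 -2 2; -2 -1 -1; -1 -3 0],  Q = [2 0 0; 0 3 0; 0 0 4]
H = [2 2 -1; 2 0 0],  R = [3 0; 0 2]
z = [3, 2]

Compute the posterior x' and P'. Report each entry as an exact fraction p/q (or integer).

x̄ = F·x = [0, -5, -6]
P̄ = F·P·Fᵀ + Q = [26 -14 0; -14 18 9; 0 9 16]
y = z − H·x̄ = [7, 2]
S = H·P̄·Hᵀ + R = [47 48; 48 106]
K = P̄·Hᵀ·S⁻¹ = [24/1339 646/1339; 619/1339 -634/1339; 106/1339 -48/1339]
x' = x̄ + K·y = [1460/1339, -3630/1339, -7388/1339]
P' = (I − K·H)·P̄ = [646/1339 -634/1339 -48/1339; -634/1339 6969/1339 10813/1339; -48/1339 10813/1339 21212/1339]

x' = [1460/1339, -3630/1339, -7388/1339]
P' = [646/1339 -634/1339 -48/1339; -634/1339 6969/1339 10813/1339; -48/1339 10813/1339 21212/1339]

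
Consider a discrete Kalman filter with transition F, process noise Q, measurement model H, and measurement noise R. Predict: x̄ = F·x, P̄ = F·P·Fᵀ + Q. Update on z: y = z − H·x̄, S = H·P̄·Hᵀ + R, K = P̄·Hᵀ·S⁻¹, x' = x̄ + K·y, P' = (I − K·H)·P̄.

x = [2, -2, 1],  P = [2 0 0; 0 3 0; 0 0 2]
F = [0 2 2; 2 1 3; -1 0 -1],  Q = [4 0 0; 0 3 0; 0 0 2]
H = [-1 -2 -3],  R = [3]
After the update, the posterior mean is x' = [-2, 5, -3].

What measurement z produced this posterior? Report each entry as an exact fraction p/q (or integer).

z = [1]

x̄ = F·x = [-2, 5, -3]
P̄ = F·P·Fᵀ + Q = [24 18 -4; 18 32 -10; -4 -10 6]
S = H·P̄·Hᵀ + R = [137]
K = P̄·Hᵀ·S⁻¹ = [-48/137; -52/137; 6/137]
x' − x̄ = [0, 0, 0] = K·y
y = (KᵀK)⁻¹·Kᵀ·(x' − x̄) = [0]
z = y + H·x̄ = [0] + [1] = [1]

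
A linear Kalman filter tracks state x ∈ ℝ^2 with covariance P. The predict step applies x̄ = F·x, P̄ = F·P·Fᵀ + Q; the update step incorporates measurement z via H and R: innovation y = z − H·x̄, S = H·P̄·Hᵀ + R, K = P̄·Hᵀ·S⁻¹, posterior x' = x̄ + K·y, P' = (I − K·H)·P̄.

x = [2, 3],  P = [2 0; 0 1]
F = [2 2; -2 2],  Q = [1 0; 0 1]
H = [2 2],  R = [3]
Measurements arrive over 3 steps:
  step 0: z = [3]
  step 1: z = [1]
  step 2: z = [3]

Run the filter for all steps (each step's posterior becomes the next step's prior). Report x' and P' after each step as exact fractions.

step 0: x̄ = F·x = [10, 2]
step 0: P̄ = F·P·Fᵀ + Q = [13 -4; -4 13]
step 0: y = z − H·x̄ = [-21]
step 0: S = H·P̄·Hᵀ + R = [75]
step 0: K = P̄·Hᵀ·S⁻¹ = [6/25; 6/25]
step 0: x' = x̄ + K·y = [124/25, -76/25]
step 0: P' = (I − K·H)·P̄ = [217/25 -208/25; -208/25 217/25]
step 1: x̄ = F·x = [96/25, -16]
step 1: P̄ = F·P·Fᵀ + Q = [97/25 0; 0 137]
step 1: y = z − H·x̄ = [633/25]
step 1: S = H·P̄·Hᵀ + R = [14163/25]
step 1: K = P̄·Hᵀ·S⁻¹ = [194/14163; 6850/14163]
step 1: x' = x̄ + K·y = [19766/4721, -17722/4721]
step 1: P' = (I − K·H)·P̄ = [53447/14163 -53156/14163; -53156/14163 63431/14163]
step 2: x̄ = F·x = [4088/4721, -74976/4721]
step 2: P̄ = F·P·Fᵀ + Q = [18809/4721 13312/4721; 13312/4721 906923/14163]
step 2: y = z − H·x̄ = [155939/4721]
step 2: S = H·P̄·Hᵀ + R = [4215377/14163]
step 2: K = P̄·Hᵀ·S⁻¹ = [192726/4215377; 1893718/4215377]
step 2: x' = x̄ + K·y = [10016090/4215377, -4394750/4215377]
step 2: P' = (I − K·H)·P̄ = [14171981/4215377 -13882892/4215377; -13882892/4215377 16723469/4215377]

step 0: x' = [124/25, -76/25], P' = [217/25 -208/25; -208/25 217/25]
step 1: x' = [19766/4721, -17722/4721], P' = [53447/14163 -53156/14163; -53156/14163 63431/14163]
step 2: x' = [10016090/4215377, -4394750/4215377], P' = [14171981/4215377 -13882892/4215377; -13882892/4215377 16723469/4215377]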